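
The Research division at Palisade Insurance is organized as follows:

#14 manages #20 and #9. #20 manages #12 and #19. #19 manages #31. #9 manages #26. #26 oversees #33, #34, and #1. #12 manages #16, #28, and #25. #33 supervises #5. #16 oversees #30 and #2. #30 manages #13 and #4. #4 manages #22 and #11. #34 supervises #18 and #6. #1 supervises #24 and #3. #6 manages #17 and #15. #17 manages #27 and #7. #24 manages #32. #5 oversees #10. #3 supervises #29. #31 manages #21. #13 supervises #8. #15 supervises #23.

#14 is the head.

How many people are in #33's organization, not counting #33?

#33 directly manages #5. Under #5: #10 (1). That's 2 in total.

2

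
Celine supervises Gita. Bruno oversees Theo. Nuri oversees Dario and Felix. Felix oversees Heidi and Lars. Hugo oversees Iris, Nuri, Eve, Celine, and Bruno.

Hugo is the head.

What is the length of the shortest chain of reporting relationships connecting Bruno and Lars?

Bruno is 1 level below Hugo, and Lars is 3 levels below Hugo (their lowest common manager). The shortest path runs up from Bruno to Hugo and back down to Lars: 1 + 3 = 4 links.

4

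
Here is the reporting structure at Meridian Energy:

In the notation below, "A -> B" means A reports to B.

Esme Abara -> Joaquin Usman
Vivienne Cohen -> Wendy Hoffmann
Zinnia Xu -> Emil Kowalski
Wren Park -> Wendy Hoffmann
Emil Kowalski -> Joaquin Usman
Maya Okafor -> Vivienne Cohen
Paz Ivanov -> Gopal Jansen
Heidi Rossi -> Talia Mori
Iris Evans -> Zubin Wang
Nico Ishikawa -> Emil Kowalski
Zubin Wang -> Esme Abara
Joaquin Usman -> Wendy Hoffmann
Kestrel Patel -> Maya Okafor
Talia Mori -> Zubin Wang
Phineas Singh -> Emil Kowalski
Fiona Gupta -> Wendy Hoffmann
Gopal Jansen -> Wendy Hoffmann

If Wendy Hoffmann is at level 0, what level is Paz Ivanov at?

2

Chain from Paz Ivanov up to Wendy Hoffmann: Paz Ivanov → Gopal Jansen → Wendy Hoffmann. That is 2 steps up, so Paz Ivanov is 2 levels below Wendy Hoffmann.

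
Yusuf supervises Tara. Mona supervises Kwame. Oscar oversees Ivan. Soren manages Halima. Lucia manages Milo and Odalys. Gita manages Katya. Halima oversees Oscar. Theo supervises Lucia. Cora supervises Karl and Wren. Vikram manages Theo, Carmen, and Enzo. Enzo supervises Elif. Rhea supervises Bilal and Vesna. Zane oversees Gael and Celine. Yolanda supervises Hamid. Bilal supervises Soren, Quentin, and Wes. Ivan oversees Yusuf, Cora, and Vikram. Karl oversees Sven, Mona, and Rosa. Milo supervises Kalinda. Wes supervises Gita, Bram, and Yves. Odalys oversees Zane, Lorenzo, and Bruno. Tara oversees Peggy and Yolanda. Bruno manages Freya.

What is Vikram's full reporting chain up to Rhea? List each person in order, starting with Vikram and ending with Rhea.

Vikram -> Ivan -> Oscar -> Halima -> Soren -> Bilal -> Rhea

Vikram reports to Ivan. Ivan reports to Oscar. Oscar reports to Halima. Halima reports to Soren. Soren reports to Bilal. Bilal reports to Rhea. Rhea is at the top.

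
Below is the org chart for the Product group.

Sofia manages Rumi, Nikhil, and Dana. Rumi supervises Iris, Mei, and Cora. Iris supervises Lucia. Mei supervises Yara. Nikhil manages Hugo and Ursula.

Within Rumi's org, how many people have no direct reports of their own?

The people in Rumi's organization with no one reporting to them are Cora, Yara, Lucia. That is 3.

3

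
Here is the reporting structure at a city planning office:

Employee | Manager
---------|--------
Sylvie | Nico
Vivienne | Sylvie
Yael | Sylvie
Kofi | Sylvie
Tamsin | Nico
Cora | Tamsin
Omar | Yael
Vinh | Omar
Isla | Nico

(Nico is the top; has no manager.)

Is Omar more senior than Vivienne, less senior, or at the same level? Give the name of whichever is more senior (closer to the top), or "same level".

Vivienne

Omar is 3 levels below Nico; Vivienne is 2. Vivienne is higher.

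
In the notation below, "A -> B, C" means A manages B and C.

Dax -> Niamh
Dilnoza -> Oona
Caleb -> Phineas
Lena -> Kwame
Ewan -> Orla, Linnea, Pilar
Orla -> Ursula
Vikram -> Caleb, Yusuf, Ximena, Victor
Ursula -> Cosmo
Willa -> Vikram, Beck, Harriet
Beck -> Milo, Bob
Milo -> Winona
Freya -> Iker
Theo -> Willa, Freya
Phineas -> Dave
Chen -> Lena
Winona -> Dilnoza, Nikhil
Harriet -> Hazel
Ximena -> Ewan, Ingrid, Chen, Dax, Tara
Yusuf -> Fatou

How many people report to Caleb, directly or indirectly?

Caleb directly manages Phineas. Under Phineas: Dave (1). That's 2 in total.

2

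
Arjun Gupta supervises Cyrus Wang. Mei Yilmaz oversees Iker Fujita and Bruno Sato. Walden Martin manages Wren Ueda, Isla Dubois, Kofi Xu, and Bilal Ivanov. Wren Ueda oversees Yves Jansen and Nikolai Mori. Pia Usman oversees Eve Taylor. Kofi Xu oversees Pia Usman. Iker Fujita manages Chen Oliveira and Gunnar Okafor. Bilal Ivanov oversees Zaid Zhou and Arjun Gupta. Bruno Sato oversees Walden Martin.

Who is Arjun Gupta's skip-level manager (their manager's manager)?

Arjun Gupta reports to Bilal Ivanov, and Bilal Ivanov reports to Walden Martin. So Arjun Gupta's skip-level manager is Walden Martin.

Walden Martin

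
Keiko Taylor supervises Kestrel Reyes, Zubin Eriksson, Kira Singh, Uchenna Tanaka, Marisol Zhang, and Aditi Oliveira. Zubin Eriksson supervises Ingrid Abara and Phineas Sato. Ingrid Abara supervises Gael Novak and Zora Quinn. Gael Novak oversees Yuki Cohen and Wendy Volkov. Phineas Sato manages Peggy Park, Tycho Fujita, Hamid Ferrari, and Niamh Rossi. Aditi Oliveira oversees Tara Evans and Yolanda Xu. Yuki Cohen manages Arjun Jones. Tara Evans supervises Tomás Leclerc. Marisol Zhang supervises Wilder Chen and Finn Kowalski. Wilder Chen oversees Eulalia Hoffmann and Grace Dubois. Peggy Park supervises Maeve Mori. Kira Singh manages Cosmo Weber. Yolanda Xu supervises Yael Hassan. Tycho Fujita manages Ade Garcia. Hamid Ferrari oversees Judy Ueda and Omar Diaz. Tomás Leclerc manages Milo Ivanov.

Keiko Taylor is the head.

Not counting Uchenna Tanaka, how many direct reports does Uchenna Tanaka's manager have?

Uchenna Tanaka reports to Keiko Taylor. Keiko Taylor's other direct reports are Zubin Eriksson, Aditi Oliveira, Marisol Zhang, Kestrel Reyes, Kira Singh — 5 peers.

5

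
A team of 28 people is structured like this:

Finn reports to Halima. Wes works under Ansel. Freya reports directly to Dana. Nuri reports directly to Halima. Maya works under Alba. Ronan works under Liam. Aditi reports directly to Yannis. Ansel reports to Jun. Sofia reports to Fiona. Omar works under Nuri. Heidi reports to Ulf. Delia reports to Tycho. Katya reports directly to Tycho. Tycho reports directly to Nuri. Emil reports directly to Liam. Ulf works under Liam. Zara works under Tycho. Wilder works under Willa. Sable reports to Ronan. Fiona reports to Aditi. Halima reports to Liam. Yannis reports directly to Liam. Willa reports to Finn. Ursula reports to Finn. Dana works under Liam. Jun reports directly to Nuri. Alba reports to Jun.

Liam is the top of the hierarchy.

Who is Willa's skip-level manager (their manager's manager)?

Willa reports to Finn, and Finn reports to Halima. So Willa's skip-level manager is Halima.

Halima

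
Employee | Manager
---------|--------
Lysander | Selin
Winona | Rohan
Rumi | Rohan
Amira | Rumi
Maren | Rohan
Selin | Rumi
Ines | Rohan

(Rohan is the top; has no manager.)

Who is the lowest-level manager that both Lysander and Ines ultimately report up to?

Lysander's chain of managers is Selin, Rumi, Rohan. Ines's chain of managers is Rohan. The first manager that appears in both chains is Rohan.

Rohan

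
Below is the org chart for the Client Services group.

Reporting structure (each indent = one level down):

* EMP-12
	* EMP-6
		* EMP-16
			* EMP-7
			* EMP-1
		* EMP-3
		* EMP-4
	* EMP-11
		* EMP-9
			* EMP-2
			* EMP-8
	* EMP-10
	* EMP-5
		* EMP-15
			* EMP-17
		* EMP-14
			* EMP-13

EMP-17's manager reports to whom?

EMP-17 reports to EMP-15, and EMP-15 reports to EMP-5. So EMP-17's skip-level manager is EMP-5.

EMP-5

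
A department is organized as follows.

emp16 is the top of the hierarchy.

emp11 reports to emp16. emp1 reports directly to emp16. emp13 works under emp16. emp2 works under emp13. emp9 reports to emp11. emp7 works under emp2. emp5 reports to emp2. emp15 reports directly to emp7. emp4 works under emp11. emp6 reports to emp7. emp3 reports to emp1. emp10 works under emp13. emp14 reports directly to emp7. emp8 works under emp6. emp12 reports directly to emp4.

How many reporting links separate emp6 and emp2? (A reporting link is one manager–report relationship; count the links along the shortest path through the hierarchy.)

emp6 is in emp2's organization: the chain from emp6 up to emp2 is emp6 → emp7 → emp2, which is 2 links.

2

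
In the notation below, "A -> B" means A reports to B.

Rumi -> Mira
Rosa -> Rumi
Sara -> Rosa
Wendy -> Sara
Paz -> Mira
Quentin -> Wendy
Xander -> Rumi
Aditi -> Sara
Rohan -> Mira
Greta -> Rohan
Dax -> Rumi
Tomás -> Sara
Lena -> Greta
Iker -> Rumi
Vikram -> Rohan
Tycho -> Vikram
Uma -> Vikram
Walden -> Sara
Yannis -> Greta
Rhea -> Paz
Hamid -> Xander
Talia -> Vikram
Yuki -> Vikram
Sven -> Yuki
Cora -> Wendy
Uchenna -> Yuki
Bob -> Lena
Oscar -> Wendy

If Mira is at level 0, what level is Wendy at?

4

Chain from Wendy up to Mira: Wendy → Sara → Rosa → Rumi → Mira. That is 4 steps up, so Wendy is 4 levels below Mira.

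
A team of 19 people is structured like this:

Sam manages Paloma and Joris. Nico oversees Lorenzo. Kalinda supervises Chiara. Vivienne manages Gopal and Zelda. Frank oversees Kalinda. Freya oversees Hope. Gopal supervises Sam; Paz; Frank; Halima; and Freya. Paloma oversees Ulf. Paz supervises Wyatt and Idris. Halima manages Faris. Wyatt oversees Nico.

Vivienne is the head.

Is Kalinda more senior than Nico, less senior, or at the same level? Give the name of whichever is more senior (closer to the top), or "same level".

Kalinda

Kalinda is 3 levels below Vivienne; Nico is 4. Kalinda is higher.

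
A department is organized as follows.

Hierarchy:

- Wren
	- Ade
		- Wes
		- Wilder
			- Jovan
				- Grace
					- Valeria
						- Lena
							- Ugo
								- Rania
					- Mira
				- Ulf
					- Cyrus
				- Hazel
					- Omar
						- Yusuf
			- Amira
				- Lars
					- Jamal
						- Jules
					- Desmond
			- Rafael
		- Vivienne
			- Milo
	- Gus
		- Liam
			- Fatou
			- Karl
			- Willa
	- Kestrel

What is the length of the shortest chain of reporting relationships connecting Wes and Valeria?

Wes is 1 level below Ade, and Valeria is 4 levels below Ade (their lowest common manager). The shortest path runs up from Wes to Ade and back down to Valeria: 1 + 4 = 5 links.

5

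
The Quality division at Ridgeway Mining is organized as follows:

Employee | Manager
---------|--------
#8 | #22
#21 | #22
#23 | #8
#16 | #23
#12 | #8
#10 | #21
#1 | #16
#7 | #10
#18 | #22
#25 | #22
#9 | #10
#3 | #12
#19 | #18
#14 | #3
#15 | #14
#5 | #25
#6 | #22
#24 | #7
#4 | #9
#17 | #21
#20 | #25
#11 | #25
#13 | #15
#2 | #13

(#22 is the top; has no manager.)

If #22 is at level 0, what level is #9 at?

Chain from #9 up to #22: #9 → #10 → #21 → #22. That is 3 steps up, so #9 is 3 levels below #22.

3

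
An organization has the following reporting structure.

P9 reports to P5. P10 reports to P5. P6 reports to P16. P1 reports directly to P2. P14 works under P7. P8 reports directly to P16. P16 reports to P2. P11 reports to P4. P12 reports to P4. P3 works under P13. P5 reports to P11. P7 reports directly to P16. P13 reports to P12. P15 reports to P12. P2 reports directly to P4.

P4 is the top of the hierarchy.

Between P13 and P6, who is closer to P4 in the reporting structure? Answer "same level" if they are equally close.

P13 is 2 levels below P4; P6 is 3. P13 is higher.

P13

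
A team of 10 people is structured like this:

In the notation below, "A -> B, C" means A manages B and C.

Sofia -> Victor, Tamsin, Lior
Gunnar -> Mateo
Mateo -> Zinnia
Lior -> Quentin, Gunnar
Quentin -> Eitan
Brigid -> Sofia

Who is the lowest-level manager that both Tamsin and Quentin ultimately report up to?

Sofia

Tamsin's chain of managers is Sofia, Brigid. Quentin's chain of managers is Lior, Sofia, Brigid. The first manager that appears in both chains is Sofia.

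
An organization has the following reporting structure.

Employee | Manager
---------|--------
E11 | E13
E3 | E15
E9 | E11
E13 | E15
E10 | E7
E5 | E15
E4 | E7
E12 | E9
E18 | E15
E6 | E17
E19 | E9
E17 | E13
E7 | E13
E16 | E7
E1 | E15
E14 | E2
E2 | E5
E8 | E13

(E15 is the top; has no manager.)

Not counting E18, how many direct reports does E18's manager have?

4

E18 reports to E15. E15's other direct reports are E13, E3, E5, E1 — 4 peers.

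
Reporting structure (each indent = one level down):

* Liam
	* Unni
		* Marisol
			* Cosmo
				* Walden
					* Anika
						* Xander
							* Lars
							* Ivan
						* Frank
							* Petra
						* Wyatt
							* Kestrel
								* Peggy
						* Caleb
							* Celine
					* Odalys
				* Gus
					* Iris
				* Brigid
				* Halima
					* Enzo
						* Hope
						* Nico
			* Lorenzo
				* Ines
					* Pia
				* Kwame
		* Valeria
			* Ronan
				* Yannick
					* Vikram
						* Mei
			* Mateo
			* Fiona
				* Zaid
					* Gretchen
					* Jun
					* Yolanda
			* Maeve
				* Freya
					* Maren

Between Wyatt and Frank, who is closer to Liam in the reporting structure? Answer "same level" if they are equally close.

same level

Both Wyatt and Frank are 6 levels below Liam.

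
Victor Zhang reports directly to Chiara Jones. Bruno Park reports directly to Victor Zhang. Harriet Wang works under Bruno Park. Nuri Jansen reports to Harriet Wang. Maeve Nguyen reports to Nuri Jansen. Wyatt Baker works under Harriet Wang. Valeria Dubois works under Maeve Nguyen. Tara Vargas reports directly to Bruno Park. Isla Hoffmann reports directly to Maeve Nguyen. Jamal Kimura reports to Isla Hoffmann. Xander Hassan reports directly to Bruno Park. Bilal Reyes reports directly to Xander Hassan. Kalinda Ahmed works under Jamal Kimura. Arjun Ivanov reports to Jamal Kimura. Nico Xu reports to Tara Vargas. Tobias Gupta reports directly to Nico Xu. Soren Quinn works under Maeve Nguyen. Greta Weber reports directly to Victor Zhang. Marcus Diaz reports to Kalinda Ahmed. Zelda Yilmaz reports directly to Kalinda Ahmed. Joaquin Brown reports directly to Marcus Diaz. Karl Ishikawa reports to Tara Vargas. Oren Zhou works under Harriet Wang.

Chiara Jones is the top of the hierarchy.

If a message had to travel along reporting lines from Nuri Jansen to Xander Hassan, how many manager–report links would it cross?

Nuri Jansen is 2 levels below Bruno Park, and Xander Hassan is 1 level below Bruno Park (their lowest common manager). The shortest path runs up from Nuri Jansen to Bruno Park and back down to Xander Hassan: 2 + 1 = 3 links.

3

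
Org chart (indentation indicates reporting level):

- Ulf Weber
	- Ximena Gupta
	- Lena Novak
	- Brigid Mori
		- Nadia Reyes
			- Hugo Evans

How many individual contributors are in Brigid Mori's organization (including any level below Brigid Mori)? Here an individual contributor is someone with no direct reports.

1

The only person in Brigid Mori's organization with no one reporting to them is Hugo Evans. That is 1.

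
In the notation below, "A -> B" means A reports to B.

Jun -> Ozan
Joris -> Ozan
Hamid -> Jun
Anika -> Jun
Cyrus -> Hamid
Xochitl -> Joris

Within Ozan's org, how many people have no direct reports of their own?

3

The people in Ozan's organization with no one reporting to them are Xochitl, Anika, Cyrus. That is 3.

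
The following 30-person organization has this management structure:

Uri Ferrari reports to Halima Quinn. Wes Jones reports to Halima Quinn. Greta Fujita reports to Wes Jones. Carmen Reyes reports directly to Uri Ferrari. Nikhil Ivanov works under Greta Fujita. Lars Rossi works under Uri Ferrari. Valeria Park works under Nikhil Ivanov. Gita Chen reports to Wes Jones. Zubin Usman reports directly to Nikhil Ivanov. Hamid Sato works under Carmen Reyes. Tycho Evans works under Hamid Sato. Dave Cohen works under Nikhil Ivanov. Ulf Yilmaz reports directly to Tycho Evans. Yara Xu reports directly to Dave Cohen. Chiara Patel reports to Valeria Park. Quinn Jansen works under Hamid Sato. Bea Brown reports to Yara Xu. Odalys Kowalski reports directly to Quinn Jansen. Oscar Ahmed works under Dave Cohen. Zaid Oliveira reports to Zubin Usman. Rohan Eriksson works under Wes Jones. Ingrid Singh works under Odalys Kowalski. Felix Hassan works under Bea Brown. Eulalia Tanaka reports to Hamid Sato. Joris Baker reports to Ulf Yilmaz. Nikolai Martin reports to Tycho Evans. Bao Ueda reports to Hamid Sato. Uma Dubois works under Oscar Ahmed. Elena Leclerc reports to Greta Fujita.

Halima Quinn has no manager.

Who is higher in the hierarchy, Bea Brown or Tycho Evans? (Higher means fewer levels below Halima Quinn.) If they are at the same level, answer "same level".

Bea Brown is 6 levels below Halima Quinn; Tycho Evans is 4. Tycho Evans is higher.

Tycho Evans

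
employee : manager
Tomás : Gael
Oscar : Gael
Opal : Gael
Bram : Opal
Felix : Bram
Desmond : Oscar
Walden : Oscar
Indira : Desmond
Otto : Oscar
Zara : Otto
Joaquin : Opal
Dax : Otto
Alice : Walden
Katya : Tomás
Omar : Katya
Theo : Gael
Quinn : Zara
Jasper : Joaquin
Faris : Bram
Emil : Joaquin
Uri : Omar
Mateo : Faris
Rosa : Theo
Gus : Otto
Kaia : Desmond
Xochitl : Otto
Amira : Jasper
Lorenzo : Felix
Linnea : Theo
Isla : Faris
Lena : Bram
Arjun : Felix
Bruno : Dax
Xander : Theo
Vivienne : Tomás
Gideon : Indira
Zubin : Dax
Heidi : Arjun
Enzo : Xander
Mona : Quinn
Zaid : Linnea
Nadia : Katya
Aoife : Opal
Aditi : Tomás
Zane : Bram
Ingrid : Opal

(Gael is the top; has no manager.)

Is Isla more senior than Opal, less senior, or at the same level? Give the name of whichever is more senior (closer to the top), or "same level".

Isla is 4 levels below Gael; Opal is 1. Opal is higher.

Opal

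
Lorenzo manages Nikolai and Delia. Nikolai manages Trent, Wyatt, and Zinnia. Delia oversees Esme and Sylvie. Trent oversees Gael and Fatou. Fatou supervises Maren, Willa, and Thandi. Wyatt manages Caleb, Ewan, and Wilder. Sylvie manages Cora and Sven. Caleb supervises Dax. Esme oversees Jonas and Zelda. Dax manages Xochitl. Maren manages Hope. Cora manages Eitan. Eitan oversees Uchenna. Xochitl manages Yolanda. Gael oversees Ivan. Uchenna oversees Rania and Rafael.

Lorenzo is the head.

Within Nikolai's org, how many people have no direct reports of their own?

8

The people in Nikolai's organization with no one reporting to them are Zinnia, Wilder, Ewan, Yolanda, Ivan, Thandi, Willa, Hope. That is 8.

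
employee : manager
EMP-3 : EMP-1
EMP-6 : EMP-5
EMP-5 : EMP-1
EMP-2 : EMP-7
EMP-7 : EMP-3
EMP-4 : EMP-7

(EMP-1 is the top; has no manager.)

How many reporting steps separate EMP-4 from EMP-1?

3

Chain from EMP-4 up to EMP-1: EMP-4 → EMP-7 → EMP-3 → EMP-1. That is 3 steps up, so EMP-4 is 3 levels below EMP-1.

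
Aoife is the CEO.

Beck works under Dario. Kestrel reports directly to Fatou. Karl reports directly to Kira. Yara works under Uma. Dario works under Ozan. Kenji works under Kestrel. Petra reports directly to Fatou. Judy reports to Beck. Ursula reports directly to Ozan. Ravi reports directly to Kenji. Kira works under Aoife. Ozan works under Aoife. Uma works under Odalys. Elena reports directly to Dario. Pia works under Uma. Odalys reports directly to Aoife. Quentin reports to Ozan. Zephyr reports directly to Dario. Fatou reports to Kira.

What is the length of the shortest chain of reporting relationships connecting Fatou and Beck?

Fatou is 2 levels below Aoife, and Beck is 3 levels below Aoife (their lowest common manager). The shortest path runs up from Fatou to Aoife and back down to Beck: 2 + 3 = 5 links.

5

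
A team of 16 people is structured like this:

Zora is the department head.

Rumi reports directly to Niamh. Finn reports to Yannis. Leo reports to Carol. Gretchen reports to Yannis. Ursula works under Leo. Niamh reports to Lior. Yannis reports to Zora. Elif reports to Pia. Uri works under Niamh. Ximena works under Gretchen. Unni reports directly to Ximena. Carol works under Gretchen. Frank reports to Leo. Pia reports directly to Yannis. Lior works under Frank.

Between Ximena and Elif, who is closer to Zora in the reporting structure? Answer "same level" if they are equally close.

same level

Both Ximena and Elif are 3 levels below Zora.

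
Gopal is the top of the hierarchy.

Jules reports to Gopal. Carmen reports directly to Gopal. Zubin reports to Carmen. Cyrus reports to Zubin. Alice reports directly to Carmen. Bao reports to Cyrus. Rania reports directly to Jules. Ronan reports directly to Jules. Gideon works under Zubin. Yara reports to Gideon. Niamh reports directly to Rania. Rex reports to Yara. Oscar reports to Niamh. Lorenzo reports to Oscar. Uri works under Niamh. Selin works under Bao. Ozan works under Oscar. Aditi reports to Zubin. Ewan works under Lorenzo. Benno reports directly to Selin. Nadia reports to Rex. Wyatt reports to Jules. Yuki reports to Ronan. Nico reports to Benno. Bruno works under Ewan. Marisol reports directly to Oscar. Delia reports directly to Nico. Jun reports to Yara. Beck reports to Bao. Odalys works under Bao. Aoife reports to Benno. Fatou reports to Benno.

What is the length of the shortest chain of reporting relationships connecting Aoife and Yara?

Aoife is 5 levels below Zubin, and Yara is 2 levels below Zubin (their lowest common manager). The shortest path runs up from Aoife to Zubin and back down to Yara: 5 + 2 = 7 links.

7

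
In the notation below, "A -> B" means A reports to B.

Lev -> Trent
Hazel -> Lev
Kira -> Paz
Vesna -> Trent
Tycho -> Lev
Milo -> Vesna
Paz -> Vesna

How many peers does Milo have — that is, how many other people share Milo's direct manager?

Milo reports to Vesna. Vesna's other direct reports are Paz — 1 peer.

1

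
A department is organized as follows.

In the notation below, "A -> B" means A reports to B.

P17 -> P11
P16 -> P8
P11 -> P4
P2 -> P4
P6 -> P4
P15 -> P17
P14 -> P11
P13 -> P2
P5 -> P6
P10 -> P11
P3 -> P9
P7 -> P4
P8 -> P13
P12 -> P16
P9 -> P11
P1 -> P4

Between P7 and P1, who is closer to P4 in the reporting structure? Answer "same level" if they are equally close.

same level

Both P7 and P1 are 1 level below P4.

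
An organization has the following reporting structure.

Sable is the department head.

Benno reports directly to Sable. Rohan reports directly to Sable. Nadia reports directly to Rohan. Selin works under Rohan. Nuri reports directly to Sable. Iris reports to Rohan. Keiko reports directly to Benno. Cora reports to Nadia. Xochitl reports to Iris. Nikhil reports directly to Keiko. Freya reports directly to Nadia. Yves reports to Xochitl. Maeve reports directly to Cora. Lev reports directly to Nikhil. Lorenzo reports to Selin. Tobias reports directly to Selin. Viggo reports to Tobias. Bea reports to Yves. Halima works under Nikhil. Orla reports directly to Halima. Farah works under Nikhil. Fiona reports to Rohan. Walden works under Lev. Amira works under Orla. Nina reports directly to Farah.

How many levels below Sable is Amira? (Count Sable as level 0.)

6

Chain from Amira up to Sable: Amira → Orla → Halima → Nikhil → Keiko → Benno → Sable. That is 6 steps up, so Amira is 6 levels below Sable.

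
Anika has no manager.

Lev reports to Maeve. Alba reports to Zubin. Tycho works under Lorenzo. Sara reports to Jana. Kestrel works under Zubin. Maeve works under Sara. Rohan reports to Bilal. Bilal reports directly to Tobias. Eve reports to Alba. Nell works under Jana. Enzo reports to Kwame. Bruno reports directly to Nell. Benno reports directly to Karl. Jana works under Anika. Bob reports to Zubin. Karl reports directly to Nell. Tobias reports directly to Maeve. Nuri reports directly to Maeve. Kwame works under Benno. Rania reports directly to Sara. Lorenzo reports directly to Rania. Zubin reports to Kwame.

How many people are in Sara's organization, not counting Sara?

9

Sara directly manages Maeve, Rania. Under Maeve: Nuri, Tobias, Bilal, Rohan, Lev (5). Under Rania: Lorenzo, Tycho (2). So Sara's organization is 2 direct reports plus everyone under them: 6 + 3 = 9.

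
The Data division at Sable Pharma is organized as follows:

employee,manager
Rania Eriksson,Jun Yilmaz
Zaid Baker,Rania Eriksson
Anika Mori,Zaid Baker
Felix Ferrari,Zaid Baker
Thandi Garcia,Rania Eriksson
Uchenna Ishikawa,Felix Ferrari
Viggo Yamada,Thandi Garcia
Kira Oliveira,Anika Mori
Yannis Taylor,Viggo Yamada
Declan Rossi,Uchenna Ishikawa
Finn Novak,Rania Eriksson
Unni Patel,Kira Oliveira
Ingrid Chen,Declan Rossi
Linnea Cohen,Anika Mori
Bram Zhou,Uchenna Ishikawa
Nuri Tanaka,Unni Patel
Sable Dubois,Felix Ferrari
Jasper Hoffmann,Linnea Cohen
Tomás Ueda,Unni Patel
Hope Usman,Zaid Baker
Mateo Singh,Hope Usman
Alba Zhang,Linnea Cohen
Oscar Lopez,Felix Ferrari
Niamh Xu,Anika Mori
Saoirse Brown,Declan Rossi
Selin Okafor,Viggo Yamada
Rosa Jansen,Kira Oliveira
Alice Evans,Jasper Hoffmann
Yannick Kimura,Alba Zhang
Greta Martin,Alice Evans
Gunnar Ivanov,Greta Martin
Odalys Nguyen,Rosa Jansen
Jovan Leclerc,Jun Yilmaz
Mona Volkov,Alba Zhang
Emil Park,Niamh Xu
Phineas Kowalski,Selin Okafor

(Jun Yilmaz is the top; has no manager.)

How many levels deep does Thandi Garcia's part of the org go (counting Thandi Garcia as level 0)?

3

The longest chain under Thandi Garcia runs Thandi Garcia → Viggo Yamada → Selin Okafor → Phineas Kowalski, which is 3 levels below Thandi Garcia.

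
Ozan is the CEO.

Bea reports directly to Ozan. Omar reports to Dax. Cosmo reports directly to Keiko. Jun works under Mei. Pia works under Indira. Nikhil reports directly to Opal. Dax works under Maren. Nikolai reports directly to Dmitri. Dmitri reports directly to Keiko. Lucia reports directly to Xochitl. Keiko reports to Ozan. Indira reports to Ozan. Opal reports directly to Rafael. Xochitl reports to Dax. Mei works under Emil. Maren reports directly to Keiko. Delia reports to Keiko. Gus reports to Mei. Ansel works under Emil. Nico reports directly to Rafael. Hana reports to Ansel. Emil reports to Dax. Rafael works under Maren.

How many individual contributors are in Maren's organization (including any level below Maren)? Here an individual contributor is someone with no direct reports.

7

The people in Maren's organization with no one reporting to them are Nico, Nikhil, Lucia, Omar, Hana, Jun, Gus. That is 7.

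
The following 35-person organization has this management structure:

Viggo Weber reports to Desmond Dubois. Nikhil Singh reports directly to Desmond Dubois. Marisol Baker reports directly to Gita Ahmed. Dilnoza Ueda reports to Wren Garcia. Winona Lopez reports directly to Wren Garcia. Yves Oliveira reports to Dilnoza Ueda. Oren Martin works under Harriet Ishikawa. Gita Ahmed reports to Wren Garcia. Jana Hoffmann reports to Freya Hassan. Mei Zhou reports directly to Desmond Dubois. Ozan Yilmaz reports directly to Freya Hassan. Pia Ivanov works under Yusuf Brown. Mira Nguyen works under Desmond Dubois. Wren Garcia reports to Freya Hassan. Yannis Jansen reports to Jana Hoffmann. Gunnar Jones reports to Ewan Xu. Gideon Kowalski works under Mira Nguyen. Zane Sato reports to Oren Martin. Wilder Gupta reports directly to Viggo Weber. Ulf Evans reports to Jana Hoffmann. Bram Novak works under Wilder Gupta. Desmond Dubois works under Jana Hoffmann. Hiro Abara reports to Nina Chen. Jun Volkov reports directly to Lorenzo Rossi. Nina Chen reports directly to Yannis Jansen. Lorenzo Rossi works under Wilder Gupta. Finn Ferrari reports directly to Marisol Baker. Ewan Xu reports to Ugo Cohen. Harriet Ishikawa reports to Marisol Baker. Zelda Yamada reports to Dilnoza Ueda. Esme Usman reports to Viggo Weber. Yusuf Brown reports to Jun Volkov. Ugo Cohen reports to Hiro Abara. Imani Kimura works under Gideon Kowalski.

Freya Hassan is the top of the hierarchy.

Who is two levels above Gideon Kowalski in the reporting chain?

Desmond Dubois

Gideon Kowalski reports to Mira Nguyen, and Mira Nguyen reports to Desmond Dubois. So Gideon Kowalski's skip-level manager is Desmond Dubois.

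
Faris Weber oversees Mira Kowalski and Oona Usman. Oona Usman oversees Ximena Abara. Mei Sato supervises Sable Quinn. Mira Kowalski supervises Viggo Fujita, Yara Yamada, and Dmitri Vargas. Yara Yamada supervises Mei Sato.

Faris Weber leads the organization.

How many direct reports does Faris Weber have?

Faris Weber directly manages Mira Kowalski, Oona Usman. That is 2 direct reports.

2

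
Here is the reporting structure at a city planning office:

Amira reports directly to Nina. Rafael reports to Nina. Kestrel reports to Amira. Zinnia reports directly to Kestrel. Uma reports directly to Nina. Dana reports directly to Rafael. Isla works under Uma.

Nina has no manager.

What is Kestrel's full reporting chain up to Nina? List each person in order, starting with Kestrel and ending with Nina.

Kestrel reports to Amira. Amira reports to Nina. Nina is at the top.

Kestrel -> Amira -> Nina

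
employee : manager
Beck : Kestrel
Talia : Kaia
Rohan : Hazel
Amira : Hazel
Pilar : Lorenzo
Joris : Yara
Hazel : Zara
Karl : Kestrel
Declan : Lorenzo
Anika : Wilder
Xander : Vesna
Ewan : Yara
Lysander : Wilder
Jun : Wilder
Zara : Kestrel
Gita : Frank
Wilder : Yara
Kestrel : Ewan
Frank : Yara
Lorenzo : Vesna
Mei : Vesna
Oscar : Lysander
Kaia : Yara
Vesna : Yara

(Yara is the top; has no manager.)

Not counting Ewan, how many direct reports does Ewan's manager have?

Ewan reports to Yara. Yara's other direct reports are Wilder, Vesna, Kaia, Joris, Frank — 5 peers.

5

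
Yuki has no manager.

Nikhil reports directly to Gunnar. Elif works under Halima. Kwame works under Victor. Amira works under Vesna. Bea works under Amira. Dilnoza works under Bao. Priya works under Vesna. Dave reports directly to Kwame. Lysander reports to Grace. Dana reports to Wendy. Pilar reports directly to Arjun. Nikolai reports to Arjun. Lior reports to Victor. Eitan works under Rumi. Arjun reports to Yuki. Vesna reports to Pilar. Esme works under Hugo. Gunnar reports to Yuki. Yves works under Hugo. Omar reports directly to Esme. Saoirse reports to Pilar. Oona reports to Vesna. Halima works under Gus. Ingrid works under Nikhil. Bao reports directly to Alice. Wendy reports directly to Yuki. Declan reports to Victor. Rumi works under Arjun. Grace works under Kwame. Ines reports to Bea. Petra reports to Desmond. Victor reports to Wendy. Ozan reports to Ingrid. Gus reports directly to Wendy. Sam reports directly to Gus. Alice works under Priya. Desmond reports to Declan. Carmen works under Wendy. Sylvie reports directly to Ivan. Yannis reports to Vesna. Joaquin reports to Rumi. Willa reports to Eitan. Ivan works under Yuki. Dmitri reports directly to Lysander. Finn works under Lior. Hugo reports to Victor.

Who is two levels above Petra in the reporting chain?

Declan

Petra reports to Desmond, and Desmond reports to Declan. So Petra's skip-level manager is Declan.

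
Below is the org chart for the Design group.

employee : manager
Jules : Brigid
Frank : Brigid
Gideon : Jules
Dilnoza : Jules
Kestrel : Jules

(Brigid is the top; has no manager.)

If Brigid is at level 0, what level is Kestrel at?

Chain from Kestrel up to Brigid: Kestrel → Jules → Brigid. That is 2 steps up, so Kestrel is 2 levels below Brigid.

2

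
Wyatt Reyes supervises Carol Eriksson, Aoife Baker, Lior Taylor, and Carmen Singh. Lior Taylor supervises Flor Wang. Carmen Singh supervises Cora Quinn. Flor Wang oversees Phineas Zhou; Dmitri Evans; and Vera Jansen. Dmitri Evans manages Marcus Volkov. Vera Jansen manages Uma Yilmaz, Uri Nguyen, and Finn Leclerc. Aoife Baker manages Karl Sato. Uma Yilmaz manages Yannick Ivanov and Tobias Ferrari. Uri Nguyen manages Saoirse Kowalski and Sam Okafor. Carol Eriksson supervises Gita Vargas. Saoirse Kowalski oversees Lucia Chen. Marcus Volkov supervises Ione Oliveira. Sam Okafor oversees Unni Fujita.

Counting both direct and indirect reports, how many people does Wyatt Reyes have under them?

22

Wyatt Reyes directly manages Lior Taylor, Carmen Singh, Aoife Baker, Carol Eriksson. Under Lior Taylor: Flor Wang, Phineas Zhou, Vera Jansen, Finn Leclerc, Uri Nguyen, Sam Okafor, Unni Fujita, Saoirse Kowalski, Lucia Chen, Uma Yilmaz, Tobias Ferrari, Yannick Ivanov, Dmitri Evans, Marcus Volkov, Ione Oliveira (15). Under Carmen Singh: Cora Quinn (1). Under Aoife Baker: Karl Sato (1). Under Carol Eriksson: Gita Vargas (1). So Wyatt Reyes's organization is 4 direct reports plus everyone under them: 16 + 2 + 2 + 2 = 22.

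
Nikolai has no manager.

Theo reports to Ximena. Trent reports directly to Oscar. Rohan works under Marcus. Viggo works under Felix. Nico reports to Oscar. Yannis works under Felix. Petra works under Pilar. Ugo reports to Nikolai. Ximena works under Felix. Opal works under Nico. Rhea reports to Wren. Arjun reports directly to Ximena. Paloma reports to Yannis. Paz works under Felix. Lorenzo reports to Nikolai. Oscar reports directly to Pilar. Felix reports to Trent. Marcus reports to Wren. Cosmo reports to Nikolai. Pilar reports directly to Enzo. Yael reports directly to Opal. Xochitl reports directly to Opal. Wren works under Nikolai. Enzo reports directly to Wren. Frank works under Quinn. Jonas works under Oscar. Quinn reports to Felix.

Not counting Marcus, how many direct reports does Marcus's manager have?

Marcus reports to Wren. Wren's other direct reports are Enzo, Rhea — 2 peers.

2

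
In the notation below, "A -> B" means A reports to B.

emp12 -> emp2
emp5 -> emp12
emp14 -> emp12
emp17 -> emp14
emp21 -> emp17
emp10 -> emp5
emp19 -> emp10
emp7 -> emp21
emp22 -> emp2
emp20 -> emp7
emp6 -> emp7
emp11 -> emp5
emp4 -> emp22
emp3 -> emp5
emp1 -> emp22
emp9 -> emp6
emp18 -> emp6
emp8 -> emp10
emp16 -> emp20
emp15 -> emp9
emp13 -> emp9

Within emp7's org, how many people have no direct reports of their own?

4

The people in emp7's organization with no one reporting to them are emp18, emp13, emp15, emp16. That is 4.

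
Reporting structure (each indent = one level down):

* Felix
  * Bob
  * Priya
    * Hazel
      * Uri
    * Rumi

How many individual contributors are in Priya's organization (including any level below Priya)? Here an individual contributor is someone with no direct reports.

The people in Priya's organization with no one reporting to them are Rumi, Uri. That is 2.

2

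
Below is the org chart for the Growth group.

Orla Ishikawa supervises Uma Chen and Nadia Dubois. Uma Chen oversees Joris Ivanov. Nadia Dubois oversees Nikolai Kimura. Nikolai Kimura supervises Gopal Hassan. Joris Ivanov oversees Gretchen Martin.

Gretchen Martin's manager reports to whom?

Gretchen Martin reports to Joris Ivanov, and Joris Ivanov reports to Uma Chen. So Gretchen Martin's skip-level manager is Uma Chen.

Uma Chen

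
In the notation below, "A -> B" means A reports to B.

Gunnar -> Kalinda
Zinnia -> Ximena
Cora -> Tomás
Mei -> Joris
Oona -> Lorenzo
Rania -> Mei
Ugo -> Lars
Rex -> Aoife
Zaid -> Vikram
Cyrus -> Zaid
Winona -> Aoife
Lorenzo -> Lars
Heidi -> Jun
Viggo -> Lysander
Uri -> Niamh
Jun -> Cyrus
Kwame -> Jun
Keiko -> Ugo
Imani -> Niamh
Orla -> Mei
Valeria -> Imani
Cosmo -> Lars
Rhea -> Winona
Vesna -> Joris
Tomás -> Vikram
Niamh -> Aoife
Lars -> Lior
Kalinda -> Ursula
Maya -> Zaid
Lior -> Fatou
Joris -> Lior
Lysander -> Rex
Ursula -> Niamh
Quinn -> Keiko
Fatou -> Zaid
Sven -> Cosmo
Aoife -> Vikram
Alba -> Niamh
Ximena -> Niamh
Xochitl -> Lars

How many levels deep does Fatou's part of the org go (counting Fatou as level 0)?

The longest chain under Fatou runs Fatou → Lior → Lars → Ugo → Keiko → Quinn, which is 5 levels below Fatou.

5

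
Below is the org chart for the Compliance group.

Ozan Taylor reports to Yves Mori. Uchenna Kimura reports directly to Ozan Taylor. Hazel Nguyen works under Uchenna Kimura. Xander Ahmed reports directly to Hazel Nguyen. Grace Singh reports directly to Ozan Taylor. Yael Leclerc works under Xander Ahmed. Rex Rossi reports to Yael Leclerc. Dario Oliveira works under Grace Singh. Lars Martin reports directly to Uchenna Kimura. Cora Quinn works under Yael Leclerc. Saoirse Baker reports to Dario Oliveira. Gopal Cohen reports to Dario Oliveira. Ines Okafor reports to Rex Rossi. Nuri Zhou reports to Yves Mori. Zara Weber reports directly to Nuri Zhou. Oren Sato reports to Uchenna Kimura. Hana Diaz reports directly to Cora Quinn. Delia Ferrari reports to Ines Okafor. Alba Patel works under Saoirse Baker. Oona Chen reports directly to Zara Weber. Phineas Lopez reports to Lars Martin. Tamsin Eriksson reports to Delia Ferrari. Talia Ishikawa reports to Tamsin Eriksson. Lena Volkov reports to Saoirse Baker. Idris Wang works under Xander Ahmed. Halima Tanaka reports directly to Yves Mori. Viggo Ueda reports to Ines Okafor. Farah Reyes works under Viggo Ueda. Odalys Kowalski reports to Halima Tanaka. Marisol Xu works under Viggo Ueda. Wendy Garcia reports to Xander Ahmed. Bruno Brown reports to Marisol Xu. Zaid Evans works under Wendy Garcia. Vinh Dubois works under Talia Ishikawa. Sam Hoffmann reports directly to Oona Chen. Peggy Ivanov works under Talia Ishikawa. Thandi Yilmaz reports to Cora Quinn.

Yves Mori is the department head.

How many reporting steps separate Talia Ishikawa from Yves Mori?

Chain from Talia Ishikawa up to Yves Mori: Talia Ishikawa → Tamsin Eriksson → Delia Ferrari → Ines Okafor → Rex Rossi → Yael Leclerc → Xander Ahmed → Hazel Nguyen → Uchenna Kimura → Ozan Taylor → Yves Mori. That is 10 steps up, so Talia Ishikawa is 10 levels below Yves Mori.

10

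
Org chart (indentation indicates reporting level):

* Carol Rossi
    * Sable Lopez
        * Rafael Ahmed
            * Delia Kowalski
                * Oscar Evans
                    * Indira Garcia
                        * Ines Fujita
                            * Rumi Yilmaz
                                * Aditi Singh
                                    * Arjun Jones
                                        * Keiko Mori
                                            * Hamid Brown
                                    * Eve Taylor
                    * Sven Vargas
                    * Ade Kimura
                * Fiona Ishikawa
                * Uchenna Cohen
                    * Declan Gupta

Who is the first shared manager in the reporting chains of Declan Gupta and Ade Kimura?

Declan Gupta's chain of managers is Uchenna Cohen, Delia Kowalski, Rafael Ahmed, Sable Lopez, Carol Rossi. Ade Kimura's chain of managers is Oscar Evans, Delia Kowalski, Rafael Ahmed, Sable Lopez, Carol Rossi. The first manager that appears in both chains is Delia Kowalski.

Delia Kowalski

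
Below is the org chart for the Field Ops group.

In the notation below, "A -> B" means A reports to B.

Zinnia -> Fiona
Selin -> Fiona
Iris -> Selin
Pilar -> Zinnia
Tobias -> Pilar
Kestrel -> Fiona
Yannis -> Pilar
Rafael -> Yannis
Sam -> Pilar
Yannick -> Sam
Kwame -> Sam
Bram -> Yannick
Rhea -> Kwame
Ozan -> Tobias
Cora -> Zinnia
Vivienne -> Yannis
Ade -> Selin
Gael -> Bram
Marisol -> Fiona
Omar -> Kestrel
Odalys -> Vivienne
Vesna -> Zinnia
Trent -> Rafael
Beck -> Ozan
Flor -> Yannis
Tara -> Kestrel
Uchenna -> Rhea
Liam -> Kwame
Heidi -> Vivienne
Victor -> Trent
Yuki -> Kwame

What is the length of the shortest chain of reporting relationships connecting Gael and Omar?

Gael is 6 levels below Fiona, and Omar is 2 levels below Fiona (their lowest common manager). The shortest path runs up from Gael to Fiona and back down to Omar: 6 + 2 = 8 links.

8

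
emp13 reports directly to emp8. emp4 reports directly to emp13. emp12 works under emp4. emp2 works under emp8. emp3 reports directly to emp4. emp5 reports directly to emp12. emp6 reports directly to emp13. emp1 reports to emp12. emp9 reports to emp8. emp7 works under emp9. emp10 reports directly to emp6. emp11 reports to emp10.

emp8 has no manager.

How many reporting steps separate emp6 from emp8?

2

Chain from emp6 up to emp8: emp6 → emp13 → emp8. That is 2 steps up, so emp6 is 2 levels below emp8.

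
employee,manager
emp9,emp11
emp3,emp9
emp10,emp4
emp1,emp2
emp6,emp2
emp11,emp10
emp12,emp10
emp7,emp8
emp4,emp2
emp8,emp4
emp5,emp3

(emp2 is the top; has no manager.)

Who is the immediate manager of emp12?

emp12 reports directly to emp10.

emp10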